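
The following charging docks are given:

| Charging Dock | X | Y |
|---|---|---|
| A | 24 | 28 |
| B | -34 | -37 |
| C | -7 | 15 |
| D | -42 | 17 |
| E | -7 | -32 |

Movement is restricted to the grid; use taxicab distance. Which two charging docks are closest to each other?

Pairwise distances:
A–B: |-58| + |-65| = 58 + 65 = 123
A–C: |-31| + |-13| = 31 + 13 = 44
A–D: |-66| + |-11| = 66 + 11 = 77
A–E: |-31| + |-60| = 31 + 60 = 91
B–C: |27| + |52| = 27 + 52 = 79
B–D: |-8| + |54| = 8 + 54 = 62
B–E: |27| + |5| = 27 + 5 = 32
C–D: |-35| + |2| = 35 + 2 = 37
C–E: |0| + |-47| = 0 + 47 = 47
D–E: |35| + |-49| = 35 + 49 = 84
Closest pair: B–E at 32.

B and E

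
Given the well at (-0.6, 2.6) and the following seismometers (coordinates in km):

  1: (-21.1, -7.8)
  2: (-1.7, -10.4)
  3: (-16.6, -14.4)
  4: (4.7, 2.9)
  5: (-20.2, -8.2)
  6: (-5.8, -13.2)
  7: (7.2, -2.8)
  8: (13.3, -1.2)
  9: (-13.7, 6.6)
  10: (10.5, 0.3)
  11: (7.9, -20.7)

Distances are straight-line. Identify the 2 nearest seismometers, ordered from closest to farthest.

Distances from (-0.6, 2.6):
1: 23.0 km
2: 13.0 km
3: 23.3 km
4: 5.3 km
5: 22.4 km
6: 16.6 km
7: 9.5 km
8: 14.4 km
9: 13.7 km
10: 11.3 km
11: 24.8 km
Sorted: 4 (5.3 km) < 7 (9.5 km) < 10 (11.3 km) < 2 (13.0 km) < …

4, 7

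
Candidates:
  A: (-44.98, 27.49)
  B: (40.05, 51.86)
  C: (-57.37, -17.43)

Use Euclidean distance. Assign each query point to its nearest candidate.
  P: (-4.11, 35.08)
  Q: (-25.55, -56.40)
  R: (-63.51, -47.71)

P at (-4.11, 35.08):
  A: 41.57
  B: 47.24
  C: 74.79
  → nearest: A (41.57)
Q at (-25.55, -56.40):
  A: 86.11
  B: 126.58
  C: 50.31
  → nearest: C (50.31)
R at (-63.51, -47.71):
  A: 77.45
  B: 143.66
  C: 30.90
  → nearest: C (30.90)

P→A; Q→C; R→C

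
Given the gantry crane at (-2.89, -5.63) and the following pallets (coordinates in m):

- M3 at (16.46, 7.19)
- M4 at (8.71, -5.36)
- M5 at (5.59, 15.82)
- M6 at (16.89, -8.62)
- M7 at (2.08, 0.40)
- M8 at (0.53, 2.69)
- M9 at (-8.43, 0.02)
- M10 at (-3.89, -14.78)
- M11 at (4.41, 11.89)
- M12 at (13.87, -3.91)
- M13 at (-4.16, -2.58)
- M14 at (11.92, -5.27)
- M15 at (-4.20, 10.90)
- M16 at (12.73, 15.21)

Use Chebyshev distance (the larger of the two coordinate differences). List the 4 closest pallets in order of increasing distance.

Distances from (-2.89, -5.63):
M3: 19.35 m
M4: 11.60 m
M5: 21.45 m
M6: 19.78 m
M7: 6.03 m
M8: 8.32 m
M9: 5.65 m
M10: 9.15 m
M11: 17.52 m
M12: 16.76 m
M13: 3.05 m
M14: 14.81 m
M15: 16.53 m
M16: 20.84 m
Sorted: M13 (3.05 m) < M9 (5.65 m) < M7 (6.03 m) < M8 (8.32 m) < M10 (9.15 m) < M4 (11.60 m) < …

M13, M9, M7, M8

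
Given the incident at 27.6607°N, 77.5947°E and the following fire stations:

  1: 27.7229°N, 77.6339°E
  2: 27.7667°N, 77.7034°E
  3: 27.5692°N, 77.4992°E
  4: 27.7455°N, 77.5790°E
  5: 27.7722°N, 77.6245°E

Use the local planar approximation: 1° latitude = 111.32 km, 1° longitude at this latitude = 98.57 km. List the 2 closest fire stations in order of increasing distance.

1, 4

Distances from 27.6607°N, 77.5947°E:
1: 7.9293 km
2: 15.9386 km
3: 13.8695 km
4: 9.5659 km
5: 12.7550 km
Sorted: 1 (7.9293 km) < 4 (9.5659 km) < 5 (12.7550 km) < 3 (13.8695 km) < …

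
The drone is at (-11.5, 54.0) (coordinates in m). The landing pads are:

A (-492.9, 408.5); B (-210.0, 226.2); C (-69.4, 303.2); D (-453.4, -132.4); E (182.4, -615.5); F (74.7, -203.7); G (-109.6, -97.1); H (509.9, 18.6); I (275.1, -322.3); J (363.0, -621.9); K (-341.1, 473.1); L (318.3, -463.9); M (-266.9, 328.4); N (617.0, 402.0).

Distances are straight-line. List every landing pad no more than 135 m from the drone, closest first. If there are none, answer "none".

none

Distances from (-11.5, 54.0):
A: √((-481.4)² + (354.5)²) = √(231745.960 + 125670.250) = 597.8 m
B: √((-198.5)² + (172.2)²) = √(39402.250 + 29652.840) = 262.8 m
C: √((-57.9)² + (249.2)²) = √(3352.410 + 62100.640) = 255.8 m
D: √((-441.9)² + (-186.4)²) = √(195275.610 + 34744.960) = 479.6 m
E: √((193.9)² + (-669.5)²) = √(37597.210 + 448230.250) = 697.0 m
F: √((86.2)² + (-257.7)²) = √(7430.440 + 66409.290) = 271.7 m
G: √((-98.1)² + (-151.1)²) = √(9623.610 + 22831.210) = 180.2 m
H: √((521.4)² + (-35.4)²) = √(271857.960 + 1253.160) = 522.6 m
I: √((286.6)² + (-376.3)²) = √(82139.560 + 141601.690) = 473.0 m
J: √((374.5)² + (-675.9)²) = √(140250.250 + 456840.810) = 772.7 m
K: √((-329.6)² + (419.1)²) = √(108636.160 + 175644.810) = 533.2 m
L: √((329.8)² + (-517.9)²) = √(108768.040 + 268220.410) = 614.0 m
M: √((-255.4)² + (274.4)²) = √(65229.160 + 75295.360) = 374.9 m
N: √((628.5)² + (348.0)²) = √(395012.250 + 121104.000) = 718.4 m
Threshold 135 m: none within range.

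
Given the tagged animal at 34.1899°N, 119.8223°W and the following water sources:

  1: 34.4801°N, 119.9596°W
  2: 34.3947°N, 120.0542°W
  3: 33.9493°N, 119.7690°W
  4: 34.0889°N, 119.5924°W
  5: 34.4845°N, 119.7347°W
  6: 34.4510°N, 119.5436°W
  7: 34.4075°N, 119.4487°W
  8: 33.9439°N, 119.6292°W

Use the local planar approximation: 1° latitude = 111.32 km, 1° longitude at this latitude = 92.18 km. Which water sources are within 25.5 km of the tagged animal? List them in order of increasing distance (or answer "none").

Distances from 34.1899°N, 119.8223°W:
1: 34.6958 km
2: 31.2525 km
3: 27.2305 km
4: 23.9900 km
5: 33.7744 km
6: 38.7920 km
7: 42.1043 km
8: 32.6613 km
Threshold 25.5 km: 4 (23.9900 km) is within range.

4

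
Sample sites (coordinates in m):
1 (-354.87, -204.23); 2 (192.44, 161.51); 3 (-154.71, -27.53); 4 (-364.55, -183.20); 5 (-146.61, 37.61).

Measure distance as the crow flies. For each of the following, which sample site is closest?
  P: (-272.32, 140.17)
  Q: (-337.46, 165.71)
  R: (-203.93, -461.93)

P at (-272.32, 140.17):
  1: √((-82.55)² + (-344.40)²) = √(6814.5025 + 118611.3600) = 354.16 m
  2: √((464.76)² + (21.34)²) = √(216001.8576 + 455.3956) = 465.25 m
  3: √((117.61)² + (-167.70)²) = √(13832.1121 + 28123.2900) = 204.83 m
  4: √((-92.23)² + (-323.37)²) = √(8506.3729 + 104568.1569) = 336.27 m
  5: √((125.71)² + (-102.56)²) = √(15803.0041 + 10518.5536) = 162.24 m
  → nearest: 5 (162.24 m)
Q at (-337.46, 165.71):
  1: √((-17.41)² + (-369.94)²) = √(303.1081 + 136855.6036) = 370.35 m
  2: √((529.90)² + (-4.20)²) = √(280794.0100 + 17.6400) = 529.92 m
  3: √((182.75)² + (-193.24)²) = √(33397.5625 + 37341.6976) = 265.97 m
  4: √((-27.09)² + (-348.91)²) = √(733.8681 + 121738.1881) = 349.96 m
  5: √((190.85)² + (-128.10)²) = √(36423.7225 + 16409.6100) = 229.86 m
  → nearest: 5 (229.86 m)
R at (-203.93, -461.93):
  1: √((-150.94)² + (257.70)²) = √(22782.8836 + 66409.2900) = 298.65 m
  2: √((396.37)² + (623.44)²) = √(157109.1769 + 388677.4336) = 738.77 m
  3: √((49.22)² + (434.40)²) = √(2422.6084 + 188703.3600) = 437.18 m
  4: √((-160.62)² + (278.73)²) = √(25798.7844 + 77690.4129) = 321.70 m
  5: √((57.32)² + (499.54)²) = √(3285.5824 + 249540.2116) = 502.82 m
  → nearest: 1 (298.65 m)

P→5; Q→5; R→1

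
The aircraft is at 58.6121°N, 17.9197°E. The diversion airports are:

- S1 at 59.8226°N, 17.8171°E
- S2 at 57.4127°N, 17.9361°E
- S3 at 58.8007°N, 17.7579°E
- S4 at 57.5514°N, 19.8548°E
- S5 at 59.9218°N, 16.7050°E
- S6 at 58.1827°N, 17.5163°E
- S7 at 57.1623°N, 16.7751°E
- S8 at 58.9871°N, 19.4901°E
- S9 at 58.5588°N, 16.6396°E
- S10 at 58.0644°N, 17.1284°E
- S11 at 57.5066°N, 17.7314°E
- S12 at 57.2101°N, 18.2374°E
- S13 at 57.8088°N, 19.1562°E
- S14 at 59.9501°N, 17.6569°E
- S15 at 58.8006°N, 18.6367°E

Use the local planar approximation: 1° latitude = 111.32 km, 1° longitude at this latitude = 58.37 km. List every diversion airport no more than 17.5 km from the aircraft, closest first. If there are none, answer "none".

none

Distances from 58.6121°N, 17.9197°E:
S1: √((1.2105·111.32)² + (-0.1026·58.37)²) = √(18158.333278 + 35.865270) = 134.8859 km
S2: √((-1.1994·111.32)² + (0.0164·58.37)²) = √(17826.844832 + 0.916362) = 133.5206 km
S3: √((0.1886·111.32)² + (-0.1618·58.37)²) = √(440.788009 + 89.194160) = 23.0213 km
S4: √((-1.0607·111.32)² + (1.9351·58.37)²) = √(13942.207212 + 12758.106186) = 163.4023 km
S5: √((1.3097·111.32)² + (-1.2147·58.37)²) = √(21256.416464 + 5027.099134) = 162.1219 km
S6: √((-0.4294·111.32)² + (-0.4034·58.37)²) = √(2284.917245 + 554.435684) = 53.2856 km
S7: √((-1.4498·111.32)² + (-1.1446·58.37)²) = √(26047.292449 + 4463.616453) = 174.6737 km
S8: √((0.3750·111.32)² + (1.5704·58.37)²) = √(1742.645025 + 8402.334361) = 100.7223 km
S9: √((-0.0533·111.32)² + (-1.2801·58.37)²) = √(35.204713 + 5582.994266) = 74.9546 km
S10: √((-0.5477·111.32)² + (-0.7913·58.37)²) = √(3717.336510 + 2133.348064) = 76.4898 km
S11: √((-1.1055·111.32)² + (-0.1883·58.37)²) = √(15144.812089 + 120.803642) = 123.5541 km
S12: √((-1.4020·111.32)² + (0.3177·58.37)²) = √(24358.044670 + 343.885462) = 157.1685 km
S13: √((-0.8033·111.32)² + (1.2365·58.37)²) = √(7996.536598 + 5209.159172) = 114.9160 km
S14: √((1.3380·111.32)² + (-0.2628·58.37)²) = √(22184.958579 + 235.304433) = 149.7340 km
S15: √((0.1885·111.32)² + (0.7170·58.37)²) = √(440.320702 + 1751.530475) = 46.8172 km
Threshold 17.5 km: none within range.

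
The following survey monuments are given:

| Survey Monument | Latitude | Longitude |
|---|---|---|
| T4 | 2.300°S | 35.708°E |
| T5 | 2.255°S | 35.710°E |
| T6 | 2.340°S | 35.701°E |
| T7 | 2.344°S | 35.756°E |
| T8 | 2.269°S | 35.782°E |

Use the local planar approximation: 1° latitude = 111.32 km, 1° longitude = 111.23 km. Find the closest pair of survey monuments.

Pairwise distances:
T4–T5: 5.014 km
T4–T6: 4.520 km
T4–T7: 7.245 km
T4–T8: 8.925 km
T5–T6: 9.515 km
T5–T7: 11.151 km
T5–T8: 8.159 km
T6–T7: 6.134 km
T6–T8: 11.985 km
T7–T8: 8.836 km
Closest pair: T4–T6 at 4.520 km.

T4 and T6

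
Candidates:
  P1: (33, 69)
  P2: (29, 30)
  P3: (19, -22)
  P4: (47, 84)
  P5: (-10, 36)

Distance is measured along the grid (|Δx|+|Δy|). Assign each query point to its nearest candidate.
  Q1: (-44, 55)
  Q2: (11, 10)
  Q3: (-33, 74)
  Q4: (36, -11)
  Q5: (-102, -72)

Q1 at (-44, 55):
  P1: 91
  P2: 98
  P3: 140
  P4: 120
  P5: 53
  → nearest: P5 (53)
Q2 at (11, 10):
  P1: 81
  P2: 38
  P3: 40
  P4: 110
  P5: 47
  → nearest: P2 (38)
Q3 at (-33, 74):
  P1: 71
  P2: 106
  P3: 148
  P4: 90
  P5: 61
  → nearest: P5 (61)
Q4 at (36, -11):
  P1: 83
  P2: 48
  P3: 28
  P4: 106
  P5: 93
  → nearest: P3 (28)
Q5 at (-102, -72):
  P1: 276
  P2: 233
  P3: 171
  P4: 305
  P5: 200
  → nearest: P3 (171)

Q1→P5; Q2→P2; Q3→P5; Q4→P3; Q5→P3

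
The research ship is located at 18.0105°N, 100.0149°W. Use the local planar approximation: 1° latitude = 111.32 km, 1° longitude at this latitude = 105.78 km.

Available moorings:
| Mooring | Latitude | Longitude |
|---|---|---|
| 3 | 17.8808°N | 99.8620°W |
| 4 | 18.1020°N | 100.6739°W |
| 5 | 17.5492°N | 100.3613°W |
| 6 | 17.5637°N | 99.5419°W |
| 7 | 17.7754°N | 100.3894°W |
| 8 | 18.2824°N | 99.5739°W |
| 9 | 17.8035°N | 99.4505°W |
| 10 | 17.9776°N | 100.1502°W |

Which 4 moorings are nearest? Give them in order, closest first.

10, 3, 7, 8

Distances from 18.0105°N, 100.0149°W:
3: √((-0.1297·111.32)² + (0.1529·105.78)²) = √(208.461735 + 261.590577) = 21.6807 km
4: √((0.0915·111.32)² + (-0.6590·105.78)²) = √(103.750114 + 4859.347469) = 70.4493 km
5: √((-0.4613·111.32)² + (-0.3464·105.78)²) = √(2637.019277 + 1342.650235) = 63.0846 km
6: √((-0.4468·111.32)² + (0.4730·105.78)²) = √(2473.846361 + 2503.395152) = 70.5496 km
7: √((-0.2351·111.32)² + (-0.3745·105.78)²) = √(684.938619 + 1569.317325) = 47.4790 km
8: √((0.2719·111.32)² + (0.4410·105.78)²) = √(916.146255 + 2176.127335) = 55.6082 km
9: √((-0.2070·111.32)² + (0.5644·105.78)²) = √(530.990910 + 3564.356506) = 63.9949 km
10: √((-0.0329·111.32)² + (-0.1353·105.78)²) = √(13.413379 + 204.834317) = 14.7732 km
Sorted: 10 (14.7732 km) < 3 (21.6807 km) < 7 (47.4790 km) < 8 (55.6082 km) < 5 (63.0846 km) < 9 (63.9949 km) < …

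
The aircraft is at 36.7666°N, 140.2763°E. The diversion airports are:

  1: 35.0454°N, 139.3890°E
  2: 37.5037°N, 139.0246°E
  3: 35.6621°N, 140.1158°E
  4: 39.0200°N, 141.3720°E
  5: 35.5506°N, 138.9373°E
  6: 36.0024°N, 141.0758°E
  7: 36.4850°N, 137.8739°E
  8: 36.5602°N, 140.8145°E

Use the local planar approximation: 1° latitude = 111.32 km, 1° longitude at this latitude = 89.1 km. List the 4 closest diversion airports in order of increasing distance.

8, 6, 3, 2

Distances from 36.7666°N, 140.2763°E:
1: √((-1.7212·111.32)² + (-0.8873·89.1)²) = √(36712.086685 + 6250.235354) = 207.2735 km
2: √((0.7371·111.32)² + (-1.2517·89.1)²) = √(6732.854321 + 12438.153511) = 138.4594 km
3: √((-1.1045·111.32)² + (-0.1605·89.1)²) = √(15117.425455 + 204.505730) = 123.7818 km
4: √((2.2534·111.32)² + (1.0957·89.1)²) = √(62924.963932 + 9531.005746) = 269.1765 km
5: √((-1.2160·111.32)² + (-1.3390·89.1)²) = √(18323.715713 + 14233.659164) = 180.4366 km
6: √((-0.7642·111.32)² + (0.7995·89.1)²) = √(7237.031485 + 5074.489337) = 110.9573 km
7: √((-0.2816·111.32)² + (-2.4024·89.1)²) = √(982.679048 + 45819.046419) = 216.3371 km
8: √((-0.2064·111.32)² + (0.5382·89.1)²) = √(527.917163 + 2299.549671) = 53.1739 km
Sorted: 8 (53.1739 km) < 6 (110.9573 km) < 3 (123.7818 km) < 2 (138.4594 km) < 5 (180.4366 km) < 1 (207.2735 km) < …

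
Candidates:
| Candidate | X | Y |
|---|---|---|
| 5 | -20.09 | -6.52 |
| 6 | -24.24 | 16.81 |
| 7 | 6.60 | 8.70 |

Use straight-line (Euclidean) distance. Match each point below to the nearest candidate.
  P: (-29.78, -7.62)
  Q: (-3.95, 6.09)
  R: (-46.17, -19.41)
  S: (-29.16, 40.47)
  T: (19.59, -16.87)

P→5; Q→7; R→5; S→6; T→7

P at (-29.78, -7.62):
  5: √((9.69)² + (1.10)²) = √(93.8961 + 1.2100) = 9.75
  6: √((5.54)² + (24.43)²) = √(30.6916 + 596.8249) = 25.05
  7: √((36.38)² + (16.32)²) = √(1323.5044 + 266.3424) = 39.87
  → nearest: 5 (9.75)
Q at (-3.95, 6.09):
  5: √((-16.14)² + (-12.61)²) = √(260.4996 + 159.0121) = 20.48
  6: √((-20.29)² + (10.72)²) = √(411.6841 + 114.9184) = 22.95
  7: √((10.55)² + (2.61)²) = √(111.3025 + 6.8121) = 10.87
  → nearest: 7 (10.87)
R at (-46.17, -19.41):
  5: √((26.08)² + (12.89)²) = √(680.1664 + 166.1521) = 29.09
  6: √((21.93)² + (36.22)²) = √(480.9249 + 1311.8884) = 42.34
  7: √((52.77)² + (28.11)²) = √(2784.6729 + 790.1721) = 59.79
  → nearest: 5 (29.09)
S at (-29.16, 40.47):
  5: √((9.07)² + (-46.99)²) = √(82.2649 + 2208.0601) = 47.86
  6: √((4.92)² + (-23.66)²) = √(24.2064 + 559.7956) = 24.17
  7: √((35.76)² + (-31.77)²) = √(1278.7776 + 1009.3329) = 47.83
  → nearest: 6 (24.17)
T at (19.59, -16.87):
  5: √((-39.68)² + (10.35)²) = √(1574.5024 + 107.1225) = 41.01
  6: √((-43.83)² + (33.68)²) = √(1921.0689 + 1134.3424) = 55.28
  7: √((-12.99)² + (25.57)²) = √(168.7401 + 653.8249) = 28.68
  → nearest: 7 (28.68)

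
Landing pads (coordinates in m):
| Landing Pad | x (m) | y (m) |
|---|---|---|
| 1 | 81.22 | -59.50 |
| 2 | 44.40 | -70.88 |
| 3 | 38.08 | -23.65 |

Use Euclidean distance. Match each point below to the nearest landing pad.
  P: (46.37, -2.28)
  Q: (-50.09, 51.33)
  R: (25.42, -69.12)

P→3; Q→3; R→2

P at (46.37, -2.28):
  1: 67.00 m
  2: 68.63 m
  3: 22.92 m
  → nearest: 3 (22.92 m)
Q at (-50.09, 51.33):
  1: 171.83 m
  2: 154.48 m
  3: 115.74 m
  → nearest: 3 (115.74 m)
R at (25.42, -69.12):
  1: 56.62 m
  2: 19.06 m
  3: 47.20 m
  → nearest: 2 (19.06 m)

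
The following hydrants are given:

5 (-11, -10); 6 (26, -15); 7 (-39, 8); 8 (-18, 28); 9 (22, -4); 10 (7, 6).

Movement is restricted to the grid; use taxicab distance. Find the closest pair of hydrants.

Pairwise distances:
5–6: |37| + |-5| = 37 + 5 = 42
5–7: |-28| + |18| = 28 + 18 = 46
5–8: |-7| + |38| = 7 + 38 = 45
5–9: |33| + |6| = 33 + 6 = 39
5–10: |18| + |16| = 18 + 16 = 34
6–7: |-65| + |23| = 65 + 23 = 88
6–8: |-44| + |43| = 44 + 43 = 87
6–9: |-4| + |11| = 4 + 11 = 15
6–10: |-19| + |21| = 19 + 21 = 40
7–8: |21| + |20| = 21 + 20 = 41
7–9: |61| + |-12| = 61 + 12 = 73
7–10: |46| + |-2| = 46 + 2 = 48
8–9: |40| + |-32| = 40 + 32 = 72
8–10: |25| + |-22| = 25 + 22 = 47
9–10: |-15| + |10| = 15 + 10 = 25
Closest pair: 6–9 at 15.

6 and 9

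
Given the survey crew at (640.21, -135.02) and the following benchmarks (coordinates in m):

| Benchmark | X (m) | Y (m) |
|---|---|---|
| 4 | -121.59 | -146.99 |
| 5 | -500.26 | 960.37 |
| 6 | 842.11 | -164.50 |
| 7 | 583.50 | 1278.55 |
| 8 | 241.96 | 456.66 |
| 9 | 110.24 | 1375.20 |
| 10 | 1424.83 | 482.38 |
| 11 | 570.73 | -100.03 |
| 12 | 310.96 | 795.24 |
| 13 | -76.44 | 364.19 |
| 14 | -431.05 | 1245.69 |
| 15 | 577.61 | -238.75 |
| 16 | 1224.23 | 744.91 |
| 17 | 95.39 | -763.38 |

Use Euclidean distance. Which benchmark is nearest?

Distances from (640.21, -135.02):
4: √((-761.80)² + (-11.97)²) = √(580339.2400 + 143.2809) = 761.89 m
5: √((-1140.47)² + (1095.39)²) = √(1300671.8209 + 1199879.2521) = 1581.31 m
6: √((201.90)² + (-29.48)²) = √(40763.6100 + 869.0704) = 204.04 m
7: √((-56.71)² + (1413.57)²) = √(3216.0241 + 1998180.1449) = 1414.71 m
8: √((-398.25)² + (591.68)²) = √(158603.0625 + 350085.2224) = 713.22 m
9: √((-529.97)² + (1510.22)²) = √(280868.2009 + 2280764.4484) = 1600.51 m
10: √((784.62)² + (617.40)²) = √(615628.5444 + 381182.7600) = 998.40 m
11: √((-69.48)² + (34.99)²) = √(4827.4704 + 1224.3001) = 77.79 m
12: √((-329.25)² + (930.26)²) = √(108405.5625 + 865383.6676) = 986.81 m
13: √((-716.65)² + (499.21)²) = √(513587.2225 + 249210.6241) = 873.38 m
14: √((-1071.26)² + (1380.71)²) = √(1147597.9876 + 1906360.1041) = 1747.56 m
15: √((-62.60)² + (-103.73)²) = √(3918.7600 + 10759.9129) = 121.16 m
16: √((584.02)² + (879.93)²) = √(341079.3604 + 774276.8049) = 1056.10 m
17: √((-544.82)² + (-628.36)²) = √(296828.8324 + 394836.2896) = 831.66 m
Minimum: 11 at 77.79 m.

11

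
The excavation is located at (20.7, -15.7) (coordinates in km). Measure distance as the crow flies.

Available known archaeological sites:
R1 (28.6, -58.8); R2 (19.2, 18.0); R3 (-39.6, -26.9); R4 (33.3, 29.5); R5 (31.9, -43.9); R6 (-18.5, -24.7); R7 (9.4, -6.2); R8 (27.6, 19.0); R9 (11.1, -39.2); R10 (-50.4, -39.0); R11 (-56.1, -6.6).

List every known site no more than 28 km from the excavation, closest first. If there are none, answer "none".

R7, R9

Distances from (20.7, -15.7):
R1: √((7.9)² + (-43.1)²) = √(62.410 + 1857.610) = 43.8 km
R2: √((-1.5)² + (33.7)²) = √(2.250 + 1135.690) = 33.7 km
R3: √((-60.3)² + (-11.2)²) = √(3636.090 + 125.440) = 61.3 km
R4: √((12.6)² + (45.2)²) = √(158.760 + 2043.040) = 46.9 km
R5: √((11.2)² + (-28.2)²) = √(125.440 + 795.240) = 30.3 km
R6: √((-39.2)² + (-9.0)²) = √(1536.640 + 81.000) = 40.2 km
R7: √((-11.3)² + (9.5)²) = √(127.690 + 90.250) = 14.8 km
R8: √((6.9)² + (34.7)²) = √(47.610 + 1204.090) = 35.4 km
R9: √((-9.6)² + (-23.5)²) = √(92.160 + 552.250) = 25.4 km
R10: √((-71.1)² + (-23.3)²) = √(5055.210 + 542.890) = 74.8 km
R11: √((-76.8)² + (9.1)²) = √(5898.240 + 82.810) = 77.3 km
Threshold 28 km: R7 (14.8 km), R9 (25.4 km) are within range.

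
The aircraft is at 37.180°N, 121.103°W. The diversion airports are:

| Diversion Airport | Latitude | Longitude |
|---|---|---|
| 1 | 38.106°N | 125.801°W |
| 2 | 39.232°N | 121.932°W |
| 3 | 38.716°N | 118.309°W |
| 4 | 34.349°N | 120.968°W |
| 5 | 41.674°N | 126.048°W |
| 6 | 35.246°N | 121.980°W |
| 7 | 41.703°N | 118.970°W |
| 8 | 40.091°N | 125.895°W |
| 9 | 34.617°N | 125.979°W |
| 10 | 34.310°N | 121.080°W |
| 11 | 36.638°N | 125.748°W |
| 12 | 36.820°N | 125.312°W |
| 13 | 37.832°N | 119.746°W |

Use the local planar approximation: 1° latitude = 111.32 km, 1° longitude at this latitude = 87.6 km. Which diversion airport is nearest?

13

Distances from 37.180°N, 121.103°W:
1: 424.258 km
2: 239.694 km
3: 298.566 km
4: 315.369 km
5: 661.754 km
6: 228.589 km
7: 537.053 km
8: 530.306 km
9: 513.663 km
10: 319.495 km
11: 411.351 km
12: 370.880 km
13: 139.280 km
Minimum: 13 at 139.280 km.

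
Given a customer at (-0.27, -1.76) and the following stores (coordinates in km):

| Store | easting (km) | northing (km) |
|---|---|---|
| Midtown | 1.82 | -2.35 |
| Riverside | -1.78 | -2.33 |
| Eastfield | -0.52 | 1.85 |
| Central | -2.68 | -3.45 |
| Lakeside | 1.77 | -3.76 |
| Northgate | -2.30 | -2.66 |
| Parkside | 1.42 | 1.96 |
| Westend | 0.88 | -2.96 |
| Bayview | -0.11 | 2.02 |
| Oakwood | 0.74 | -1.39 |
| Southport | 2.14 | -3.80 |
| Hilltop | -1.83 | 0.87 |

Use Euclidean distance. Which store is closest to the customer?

Oakwood

Distances from (-0.27, -1.76):
Midtown: √((2.09)² + (-0.59)²) = √(4.3681 + 0.3481) = 2.17 km
Riverside: √((-1.51)² + (-0.57)²) = √(2.2801 + 0.3249) = 1.61 km
Eastfield: √((-0.25)² + (3.61)²) = √(0.0625 + 13.0321) = 3.62 km
Central: √((-2.41)² + (-1.69)²) = √(5.8081 + 2.8561) = 2.94 km
Lakeside: √((2.04)² + (-2.00)²) = √(4.1616 + 4.0000) = 2.86 km
Northgate: √((-2.03)² + (-0.90)²) = √(4.1209 + 0.8100) = 2.22 km
Parkside: √((1.69)² + (3.72)²) = √(2.8561 + 13.8384) = 4.09 km
Westend: √((1.15)² + (-1.20)²) = √(1.3225 + 1.4400) = 1.66 km
Bayview: √((0.16)² + (3.78)²) = √(0.0256 + 14.2884) = 3.78 km
Oakwood: √((1.01)² + (0.37)²) = √(1.0201 + 0.1369) = 1.08 km
Southport: √((2.41)² + (-2.04)²) = √(5.8081 + 4.1616) = 3.16 km
Hilltop: √((-1.56)² + (2.63)²) = √(2.4336 + 6.9169) = 3.06 km
Minimum: Oakwood at 1.08 km.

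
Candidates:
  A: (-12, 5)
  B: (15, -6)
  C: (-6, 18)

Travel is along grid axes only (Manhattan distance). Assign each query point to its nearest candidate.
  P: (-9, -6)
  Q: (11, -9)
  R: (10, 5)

P→A; Q→B; R→B

P at (-9, -6):
  A: 14
  B: 24
  C: 27
  → nearest: A (14)
Q at (11, -9):
  A: 37
  B: 7
  C: 44
  → nearest: B (7)
R at (10, 5):
  A: 22
  B: 16
  C: 29
  → nearest: B (16)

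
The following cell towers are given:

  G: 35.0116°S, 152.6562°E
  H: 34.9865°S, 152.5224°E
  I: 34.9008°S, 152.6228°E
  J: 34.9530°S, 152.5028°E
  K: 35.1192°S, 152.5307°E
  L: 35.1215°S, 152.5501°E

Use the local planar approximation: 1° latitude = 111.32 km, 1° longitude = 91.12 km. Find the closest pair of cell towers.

K and L

Pairwise distances:
K–L: 1.7862 km
H–J: 4.1348 km
I–J: 12.3826 km
G–H: 12.5079 km
G–I: 12.7042 km
H–I: 13.2177 km
H–K: 14.7915 km
H–L: 15.2387 km
G–J: 15.4251 km
G–L: 15.5929 km
G–K: 16.5604 km
J–K: 18.6752 km
J–L: 19.2462 km
I–L: 25.4457 km
I–K: 25.7199 km
Closest pair: K–L at 1.7862 km.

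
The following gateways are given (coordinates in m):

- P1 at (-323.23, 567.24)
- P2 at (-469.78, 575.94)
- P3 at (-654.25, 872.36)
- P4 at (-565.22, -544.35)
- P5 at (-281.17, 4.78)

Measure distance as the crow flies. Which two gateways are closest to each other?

Pairwise distances:
P1–P2: 146.81 m
P1–P3: 450.19 m
P1–P4: 1137.63 m
P1–P5: 564.03 m
P2–P3: 349.13 m
P2–P4: 1124.35 m
P2–P5: 601.50 m
P3–P4: 1419.50 m
P3–P5: 944.40 m
P4–P5: 618.25 m
Closest pair: P1–P2 at 146.81 m.

P1 and P2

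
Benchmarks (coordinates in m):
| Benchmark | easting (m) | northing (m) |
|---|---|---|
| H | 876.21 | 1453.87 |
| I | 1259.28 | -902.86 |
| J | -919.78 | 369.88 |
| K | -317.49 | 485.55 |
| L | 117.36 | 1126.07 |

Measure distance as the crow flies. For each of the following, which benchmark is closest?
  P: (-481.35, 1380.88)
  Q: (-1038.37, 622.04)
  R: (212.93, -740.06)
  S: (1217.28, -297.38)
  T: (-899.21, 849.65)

P at (-481.35, 1380.88):
  H: √((1357.56)² + (72.99)²) = √(1842969.1536 + 5327.5401) = 1359.52 m
  I: √((1740.63)² + (-2283.74)²) = √(3029792.7969 + 5215468.3876) = 2871.46 m
  J: √((-438.43)² + (-1011.00)²) = √(192220.8649 + 1022121.0000) = 1101.97 m
  K: √((163.86)² + (-895.33)²) = √(26850.0996 + 801615.8089) = 910.20 m
  L: √((598.71)² + (-254.81)²) = √(358453.6641 + 64928.1361) = 650.68 m
  → nearest: L (650.68 m)
Q at (-1038.37, 622.04):
  H: √((1914.58)² + (831.83)²) = √(3665616.5764 + 691941.1489) = 2087.48 m
  I: √((2297.65)² + (-1524.90)²) = √(5279195.5225 + 2325320.0100) = 2757.63 m
  J: √((118.59)² + (-252.16)²) = √(14063.5881 + 63584.6656) = 278.65 m
  K: √((720.88)² + (-136.49)²) = √(519667.9744 + 18629.5201) = 733.69 m
  L: √((1155.73)² + (504.03)²) = √(1335711.8329 + 254046.2409) = 1260.86 m
  → nearest: J (278.65 m)
R at (212.93, -740.06):
  H: √((663.28)² + (2193.93)²) = √(439940.3584 + 4813328.8449) = 2292.00 m
  I: √((1046.35)² + (-162.80)²) = √(1094848.3225 + 26503.8400) = 1058.94 m
  J: √((-1132.71)² + (1109.94)²) = √(1283031.9441 + 1231966.8036) = 1585.87 m
  K: √((-530.42)² + (1225.61)²) = √(281345.3764 + 1502119.8721) = 1335.46 m
  L: √((-95.57)² + (1866.13)²) = √(9133.6249 + 3482441.1769) = 1868.58 m
  → nearest: I (1058.94 m)
S at (1217.28, -297.38):
  H: √((-341.07)² + (1751.25)²) = √(116328.7449 + 3066876.5625) = 1784.15 m
  I: √((42.00)² + (-605.48)²) = √(1764.0000 + 366606.0304) = 606.93 m
  J: √((-2137.06)² + (667.26)²) = √(4567025.4436 + 445235.9076) = 2238.81 m
  K: √((-1534.77)² + (782.93)²) = √(2355518.9529 + 612979.3849) = 1722.93 m
  L: √((-1099.92)² + (1423.45)²) = √(1209824.0064 + 2026209.9025) = 1798.90 m
  → nearest: I (606.93 m)
T at (-899.21, 849.65):
  H: √((1775.42)² + (604.22)²) = √(3152116.1764 + 365081.8084) = 1875.42 m
  I: √((2158.49)² + (-1752.51)²) = √(4659079.0801 + 3071291.3001) = 2780.35 m
  J: √((-20.57)² + (-479.77)²) = √(423.1249 + 230179.2529) = 480.21 m
  K: √((581.72)² + (-364.10)²) = √(338398.1584 + 132568.8100) = 686.27 m
  L: √((1016.57)² + (276.42)²) = √(1033414.5649 + 76408.0164) = 1053.48 m
  → nearest: J (480.21 m)

P→L; Q→J; R→I; S→I; T→J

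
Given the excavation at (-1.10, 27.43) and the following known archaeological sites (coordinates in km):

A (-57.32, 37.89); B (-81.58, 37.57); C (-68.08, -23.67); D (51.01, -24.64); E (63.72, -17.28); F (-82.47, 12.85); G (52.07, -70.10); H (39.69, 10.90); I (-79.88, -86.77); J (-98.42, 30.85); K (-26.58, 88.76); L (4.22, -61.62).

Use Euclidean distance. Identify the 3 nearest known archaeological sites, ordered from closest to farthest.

H, A, K

Distances from (-1.10, 27.43):
A: 57.18 km
B: 81.12 km
C: 84.25 km
D: 73.67 km
E: 78.74 km
F: 82.67 km
G: 111.08 km
H: 44.01 km
I: 138.74 km
J: 97.38 km
K: 66.41 km
L: 89.21 km
Sorted: H (44.01 km) < A (57.18 km) < K (66.41 km) < D (73.67 km) < E (78.74 km) < …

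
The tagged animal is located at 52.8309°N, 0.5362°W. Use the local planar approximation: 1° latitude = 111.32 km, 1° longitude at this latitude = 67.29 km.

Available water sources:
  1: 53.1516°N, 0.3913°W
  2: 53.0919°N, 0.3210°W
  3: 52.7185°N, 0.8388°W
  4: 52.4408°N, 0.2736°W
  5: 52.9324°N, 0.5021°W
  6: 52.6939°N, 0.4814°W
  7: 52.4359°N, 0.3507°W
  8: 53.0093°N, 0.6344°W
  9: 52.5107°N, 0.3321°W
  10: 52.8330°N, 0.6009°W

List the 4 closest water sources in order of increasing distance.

10, 5, 6, 8

Distances from 52.8309°N, 0.5362°W:
1: √((0.3207·111.32)² + (0.1449·67.29)²) = √(1274.513134 + 95.068760) = 37.0079 km
2: √((0.2610·111.32)² + (0.2152·67.29)²) = √(844.165132 + 209.693800) = 32.4632 km
3: √((-0.1124·111.32)² + (-0.3026·67.29)²) = √(156.559353 + 414.609171) = 23.8991 km
4: √((-0.3901·111.32)² + (0.2626·67.29)²) = √(1885.811570 + 312.241410) = 46.8834 km
5: √((0.1015·111.32)² + (0.0341·67.29)²) = √(127.666949 + 5.265139) = 11.5296 km
6: √((-0.1370·111.32)² + (0.0548·67.29)²) = √(232.588121 + 13.597597) = 15.6903 km
7: √((-0.3950·111.32)² + (0.1855·67.29)²) = √(1933.484018 + 155.807688) = 45.7088 km
8: √((0.1784·111.32)² + (-0.0982·67.29)²) = √(394.399264 + 43.664052) = 20.9300 km
9: √((-0.3202·111.32)² + (0.2041·67.29)²) = √(1270.542072 + 188.619707) = 38.1990 km
10: √((0.0021·111.32)² + (-0.0647·67.29)²) = √(0.054649 + 18.954382) = 4.3599 km
Sorted: 10 (4.3599 km) < 5 (11.5296 km) < 6 (15.6903 km) < 8 (20.9300 km) < 3 (23.8991 km) < 2 (32.4632 km) < …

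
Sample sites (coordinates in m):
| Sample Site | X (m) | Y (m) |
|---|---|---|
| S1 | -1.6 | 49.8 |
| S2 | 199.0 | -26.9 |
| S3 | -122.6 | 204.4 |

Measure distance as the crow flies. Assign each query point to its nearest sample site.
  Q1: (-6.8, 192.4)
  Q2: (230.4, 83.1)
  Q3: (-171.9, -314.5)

Q1→S3; Q2→S2; Q3→S1

Q1 at (-6.8, 192.4):
  S1: √((5.2)² + (-142.6)²) = √(27.040 + 20334.760) = 142.7 m
  S2: √((205.8)² + (-219.3)²) = √(42353.640 + 48092.490) = 300.7 m
  S3: √((-115.8)² + (12.0)²) = √(13409.640 + 144.000) = 116.4 m
  → nearest: S3 (116.4 m)
Q2 at (230.4, 83.1):
  S1: √((-232.0)² + (-33.3)²) = √(53824.000 + 1108.890) = 234.4 m
  S2: √((-31.4)² + (-110.0)²) = √(985.960 + 12100.000) = 114.4 m
  S3: √((-353.0)² + (121.3)²) = √(124609.000 + 14713.690) = 373.3 m
  → nearest: S2 (114.4 m)
Q3 at (-171.9, -314.5):
  S1: √((170.3)² + (364.3)²) = √(29002.090 + 132714.490) = 402.1 m
  S2: √((370.9)² + (287.6)²) = √(137566.810 + 82713.760) = 469.3 m
  S3: √((49.3)² + (518.9)²) = √(2430.490 + 269257.210) = 521.2 m
  → nearest: S1 (402.1 m)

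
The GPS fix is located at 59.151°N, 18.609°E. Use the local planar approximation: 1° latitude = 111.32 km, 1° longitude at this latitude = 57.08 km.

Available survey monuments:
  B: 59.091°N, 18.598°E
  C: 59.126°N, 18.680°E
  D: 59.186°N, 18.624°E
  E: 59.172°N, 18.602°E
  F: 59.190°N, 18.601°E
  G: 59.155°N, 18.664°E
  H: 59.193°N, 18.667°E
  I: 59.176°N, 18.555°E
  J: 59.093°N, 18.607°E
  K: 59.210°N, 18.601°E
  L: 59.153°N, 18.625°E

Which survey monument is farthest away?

B

Distances from 59.151°N, 18.609°E:
B: √((-0.060·111.32)² + (-0.011·57.08)²) = √(44.61171 + 0.39423) = 6.709 km
C: √((-0.025·111.32)² + (0.071·57.08)²) = √(7.74509 + 16.42422) = 4.916 km
D: √((0.035·111.32)² + (0.015·57.08)²) = √(15.18037 + 0.73308) = 3.989 km
E: √((0.021·111.32)² + (-0.007·57.08)²) = √(5.46493 + 0.15965) = 2.372 km
F: √((0.039·111.32)² + (-0.008·57.08)²) = √(18.84845 + 0.20852) = 4.365 km
G: √((0.004·111.32)² + (0.055·57.08)²) = √(0.19827 + 9.85583) = 3.171 km
H: √((0.042·111.32)² + (0.058·57.08)²) = √(21.85974 + 10.96034) = 5.729 km
I: √((0.025·111.32)² + (-0.054·57.08)²) = √(7.74509 + 9.50070) = 4.153 km
J: √((-0.058·111.32)² + (-0.002·57.08)²) = √(41.68717 + 0.01303) = 6.458 km
K: √((0.059·111.32)² + (-0.008·57.08)²) = √(43.13705 + 0.20852) = 6.584 km
L: √((0.002·111.32)² + (0.016·57.08)²) = √(0.04957 + 0.83408) = 0.940 km
Maximum: B at 6.709 km.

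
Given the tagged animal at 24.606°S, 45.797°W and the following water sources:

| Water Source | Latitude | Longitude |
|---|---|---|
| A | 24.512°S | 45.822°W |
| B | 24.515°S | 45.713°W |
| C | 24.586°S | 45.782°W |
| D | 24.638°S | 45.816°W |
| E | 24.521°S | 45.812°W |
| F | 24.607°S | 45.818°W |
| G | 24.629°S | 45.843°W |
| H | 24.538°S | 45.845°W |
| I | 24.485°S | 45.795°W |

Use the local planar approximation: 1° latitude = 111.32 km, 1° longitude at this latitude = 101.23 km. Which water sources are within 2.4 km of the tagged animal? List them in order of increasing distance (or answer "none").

F

Distances from 24.606°S, 45.797°W:
A: √((0.094·111.32)² + (-0.025·101.23)²) = √(109.49697 + 6.40470) = 10.766 km
B: √((0.091·111.32)² + (0.084·101.23)²) = √(102.61933 + 72.30645) = 13.226 km
C: √((0.020·111.32)² + (0.015·101.23)²) = √(4.95686 + 2.30569) = 2.695 km
D: √((-0.032·111.32)² + (-0.019·101.23)²) = √(12.68955 + 3.69935) = 4.048 km
E: √((0.085·111.32)² + (-0.015·101.23)²) = √(89.53323 + 2.30569) = 9.583 km
F: √((-0.001·111.32)² + (-0.021·101.23)²) = √(0.01239 + 4.51915) = 2.129 km
G: √((-0.023·111.32)² + (-0.046·101.23)²) = √(6.55544 + 21.68374) = 5.314 km
H: √((0.068·111.32)² + (-0.048·101.23)²) = √(57.30127 + 23.61027) = 8.995 km
I: √((0.121·111.32)² + (0.002·101.23)²) = √(181.43336 + 0.04099) = 13.471 km
Threshold 2.4 km: F (2.129 km) is within range.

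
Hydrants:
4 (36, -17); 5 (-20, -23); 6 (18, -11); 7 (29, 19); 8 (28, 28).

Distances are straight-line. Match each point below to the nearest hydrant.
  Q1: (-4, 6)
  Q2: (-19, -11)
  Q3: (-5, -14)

Q1 at (-4, 6):
  4: 46.1
  5: 33.1
  6: 27.8
  7: 35.5
  8: 38.8
  → nearest: 6 (27.8)
Q2 at (-19, -11):
  4: 55.3
  5: 12.0
  6: 37.0
  7: 56.6
  8: 61.1
  → nearest: 5 (12.0)
Q3 at (-5, -14):
  4: 41.1
  5: 17.5
  6: 23.2
  7: 47.4
  8: 53.4
  → nearest: 5 (17.5)

Q1→6; Q2→5; Q3→5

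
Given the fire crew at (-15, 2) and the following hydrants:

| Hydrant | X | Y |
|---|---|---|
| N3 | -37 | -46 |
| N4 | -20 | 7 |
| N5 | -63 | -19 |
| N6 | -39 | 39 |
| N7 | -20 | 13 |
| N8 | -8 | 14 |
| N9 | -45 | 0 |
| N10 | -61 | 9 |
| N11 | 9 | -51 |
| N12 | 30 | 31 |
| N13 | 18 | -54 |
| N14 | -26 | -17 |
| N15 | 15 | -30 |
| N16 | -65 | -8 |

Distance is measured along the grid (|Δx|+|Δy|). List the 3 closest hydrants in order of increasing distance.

N4, N7, N8

Distances from (-15, 2):
N3: 70
N4: 10
N5: 69
N6: 61
N7: 16
N8: 19
N9: 32
N10: 53
N11: 77
N12: 74
N13: 89
N14: 30
N15: 62
N16: 60
Sorted: N4 (10) < N7 (16) < N8 (19) < N14 (30) < N9 (32) < …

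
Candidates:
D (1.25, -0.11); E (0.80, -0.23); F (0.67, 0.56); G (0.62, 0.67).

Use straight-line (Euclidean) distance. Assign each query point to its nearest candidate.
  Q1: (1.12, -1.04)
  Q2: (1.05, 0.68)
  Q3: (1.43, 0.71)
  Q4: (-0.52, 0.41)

Q1 at (1.12, -1.04):
  D: 0.939
  E: 0.871
  F: 1.662
  G: 1.782
  → nearest: E (0.871)
Q2 at (1.05, 0.68):
  D: 0.815
  E: 0.944
  F: 0.398
  G: 0.430
  → nearest: F (0.398)
Q3 at (1.43, 0.71):
  D: 0.840
  E: 1.132
  F: 0.775
  G: 0.811
  → nearest: F (0.775)
Q4 at (-0.52, 0.41):
  D: 1.845
  E: 1.467
  F: 1.199
  G: 1.169
  → nearest: G (1.169)

Q1→E; Q2→F; Q3→F; Q4→G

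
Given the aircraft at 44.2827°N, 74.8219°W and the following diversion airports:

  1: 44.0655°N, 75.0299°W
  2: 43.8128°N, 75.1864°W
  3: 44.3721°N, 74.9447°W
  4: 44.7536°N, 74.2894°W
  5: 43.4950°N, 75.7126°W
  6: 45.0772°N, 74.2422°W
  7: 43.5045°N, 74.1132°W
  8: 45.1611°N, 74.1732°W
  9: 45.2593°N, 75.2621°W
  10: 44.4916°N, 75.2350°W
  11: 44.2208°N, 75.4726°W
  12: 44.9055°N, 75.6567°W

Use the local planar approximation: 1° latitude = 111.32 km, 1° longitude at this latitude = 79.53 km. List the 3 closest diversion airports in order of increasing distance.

3, 1, 10

Distances from 44.2827°N, 74.8219°W:
1: 29.2960 km
2: 59.8047 km
3: 13.9436 km
4: 67.3900 km
5: 112.7249 km
6: 99.7388 km
7: 103.3509 km
8: 110.5588 km
9: 114.2130 km
10: 40.2512 km
11: 52.2069 km
12: 95.9923 km
Sorted: 3 (13.9436 km) < 1 (29.2960 km) < 10 (40.2512 km) < 11 (52.2069 km) < 2 (59.8047 km) < …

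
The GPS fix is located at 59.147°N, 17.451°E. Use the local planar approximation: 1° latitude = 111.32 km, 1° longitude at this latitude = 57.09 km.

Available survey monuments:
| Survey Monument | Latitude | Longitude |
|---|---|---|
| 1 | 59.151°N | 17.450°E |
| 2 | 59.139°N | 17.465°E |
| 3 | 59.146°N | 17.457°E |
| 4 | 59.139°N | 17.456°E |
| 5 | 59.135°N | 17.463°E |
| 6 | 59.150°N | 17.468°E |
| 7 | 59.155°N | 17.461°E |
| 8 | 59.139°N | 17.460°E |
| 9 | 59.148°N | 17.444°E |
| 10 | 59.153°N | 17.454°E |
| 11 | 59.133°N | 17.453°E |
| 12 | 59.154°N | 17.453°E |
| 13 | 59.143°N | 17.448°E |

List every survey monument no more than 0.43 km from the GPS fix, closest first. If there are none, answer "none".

Distances from 59.147°N, 17.451°E:
1: √((0.004·111.32)² + (-0.001·57.09)²) = √(0.19827 + 0.00326) = 0.449 km
2: √((-0.008·111.32)² + (0.014·57.09)²) = √(0.79310 + 0.63882) = 1.197 km
3: √((-0.001·111.32)² + (0.006·57.09)²) = √(0.01239 + 0.11733) = 0.360 km
4: √((-0.008·111.32)² + (0.005·57.09)²) = √(0.79310 + 0.08148) = 0.935 km
5: √((-0.012·111.32)² + (0.012·57.09)²) = √(1.78447 + 0.46933) = 1.501 km
6: √((0.003·111.32)² + (0.017·57.09)²) = √(0.11153 + 0.94193) = 1.026 km
7: √((0.008·111.32)² + (0.010·57.09)²) = √(0.79310 + 0.32593) = 1.058 km
8: √((-0.008·111.32)² + (0.009·57.09)²) = √(0.79310 + 0.26400) = 1.028 km
9: √((0.001·111.32)² + (-0.007·57.09)²) = √(0.01239 + 0.15970) = 0.415 km
10: √((0.006·111.32)² + (0.003·57.09)²) = √(0.44612 + 0.02933) = 0.690 km
11: √((-0.014·111.32)² + (0.002·57.09)²) = √(2.42886 + 0.01304) = 1.563 km
12: √((0.007·111.32)² + (0.002·57.09)²) = √(0.60721 + 0.01304) = 0.788 km
13: √((-0.004·111.32)² + (-0.003·57.09)²) = √(0.19827 + 0.02933) = 0.477 km
Threshold 0.43 km: 3 (0.360 km), 9 (0.415 km) are within range.

3, 9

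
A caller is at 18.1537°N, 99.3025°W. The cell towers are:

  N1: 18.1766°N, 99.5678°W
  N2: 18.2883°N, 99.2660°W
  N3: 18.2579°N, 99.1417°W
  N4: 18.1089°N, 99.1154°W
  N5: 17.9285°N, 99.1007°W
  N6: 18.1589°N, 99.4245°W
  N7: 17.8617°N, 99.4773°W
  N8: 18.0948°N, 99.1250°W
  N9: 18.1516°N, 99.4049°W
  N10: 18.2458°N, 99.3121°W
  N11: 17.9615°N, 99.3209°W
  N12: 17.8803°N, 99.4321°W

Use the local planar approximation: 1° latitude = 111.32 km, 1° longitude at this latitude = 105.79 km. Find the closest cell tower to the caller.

N10

Distances from 18.1537°N, 99.3025°W:
N1: √((0.0229·111.32)² + (-0.2653·105.79)²) = √(6.498563 + 787.705239) = 28.1816 km
N2: √((0.1346·111.32)² + (0.0365·105.79)²) = √(224.510427 + 14.909908) = 15.4732 km
N3: √((0.1042·111.32)² + (0.1608·105.79)²) = √(134.549421 + 289.375210) = 20.5894 km
N4: √((-0.0448·111.32)² + (0.1871·105.79)²) = √(24.871525 + 391.775081) = 20.4119 km
N5: √((-0.2252·111.32)² + (0.2018·105.79)²) = √(628.467998 + 455.755122) = 32.9275 km
N6: √((0.0052·111.32)² + (-0.1220·105.79)²) = √(0.335084 + 166.574645) = 12.9194 km
N7: √((-0.2920·111.32)² + (-0.1748·105.79)²) = √(1056.603630 + 341.957467) = 37.3973 km
N8: √((-0.0589·111.32)² + (0.1775·105.79)²) = √(42.990944 + 352.602956) = 19.8895 km
N9: √((-0.0021·111.32)² + (-0.1024·105.79)²) = √(0.054649 + 117.351636) = 10.8354 km
N10: √((0.0921·111.32)² + (-0.0096·105.79)²) = √(105.115233 + 1.031411) = 10.3027 km
N11: √((-0.1922·111.32)² + (-0.0184·105.79)²) = √(457.776150 + 3.789002) = 21.4841 km
N12: √((-0.2734·111.32)² + (-0.1296·105.79)²) = √(926.282408 + 187.974629) = 33.3805 km
Minimum: N10 at 10.3027 km.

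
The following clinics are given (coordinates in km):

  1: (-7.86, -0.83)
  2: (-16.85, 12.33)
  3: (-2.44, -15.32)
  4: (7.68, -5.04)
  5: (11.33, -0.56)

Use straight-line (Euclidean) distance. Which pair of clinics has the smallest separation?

4 and 5

Pairwise distances:
1–2: 15.94 km
1–3: 15.47 km
1–4: 16.10 km
1–5: 19.19 km
2–3: 31.18 km
2–4: 30.06 km
2–5: 30.99 km
3–4: 14.43 km
3–5: 20.19 km
4–5: 5.78 km
Closest pair: 4–5 at 5.78 km.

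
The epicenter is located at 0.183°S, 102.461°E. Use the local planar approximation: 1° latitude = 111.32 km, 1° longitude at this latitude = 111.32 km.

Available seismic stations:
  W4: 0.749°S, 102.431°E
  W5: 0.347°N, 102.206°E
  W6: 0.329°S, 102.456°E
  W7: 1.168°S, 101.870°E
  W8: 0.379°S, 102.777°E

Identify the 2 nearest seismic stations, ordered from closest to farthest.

Distances from 0.183°S, 102.461°E:
W4: 63.096 km
W5: 65.473 km
W6: 16.262 km
W7: 127.873 km
W8: 41.394 km
Sorted: W6 (16.262 km) < W8 (41.394 km) < W4 (63.096 km) < W5 (65.473 km) < …

W6, W8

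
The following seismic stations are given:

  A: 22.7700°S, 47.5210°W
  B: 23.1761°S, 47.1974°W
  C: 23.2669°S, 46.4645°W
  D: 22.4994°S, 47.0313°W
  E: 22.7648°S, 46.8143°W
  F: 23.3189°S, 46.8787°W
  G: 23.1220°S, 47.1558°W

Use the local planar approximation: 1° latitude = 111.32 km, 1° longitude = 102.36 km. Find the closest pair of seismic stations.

B and G

Pairwise distances:
B–G: √((0.0541·111.32)² + (0.0416·102.36)²) = √(36.269446 + 18.132063) = 7.3757 km
F–G: √((0.1969·111.32)² + (-0.2771·102.36)²) = √(480.438528 + 804.514000) = 35.8462 km
B–F: √((-0.1428·111.32)² + (0.3187·102.36)²) = √(252.698585 + 1064.203496) = 36.2891 km
D–E: √((-0.2654·111.32)² + (0.2170·102.36)²) = √(872.867317 + 493.378275) = 36.9628 km
C–F: √((-0.0520·111.32)² + (-0.4142·102.36)²) = √(33.508353 + 1797.549024) = 42.7909 km
E–G: √((-0.3572·111.32)² + (-0.3415·102.36)²) = √(1581.136250 + 1221.917741) = 52.9439 km
A–G: √((-0.3520·111.32)² + (0.3652·102.36)²) = √(1535.436012 + 1397.404354) = 54.1557 km
A–B: √((-0.4061·111.32)² + (0.3236·102.36)²) = √(2043.677551 + 1097.179237) = 56.0433 km
A–D: √((0.2706·111.32)² + (0.4897·102.36)²) = √(907.406696 + 2512.584998) = 58.4807 km
B–E: √((0.4113·111.32)² + (0.3831·102.36)²) = √(2096.350104 + 1537.746894) = 60.2835 km
E–F: √((-0.5541·111.32)² + (-0.0644·102.36)²) = √(3804.719950 + 43.454253) = 62.0337 km
C–E: √((0.5021·111.32)² + (-0.3498·102.36)²) = √(3124.113748 + 1282.035835) = 66.3788 km
D–G: √((-0.6226·111.32)² + (-0.1245·102.36)²) = √(4803.575577 + 162.404948) = 70.4697 km
A–E: √((0.0052·111.32)² + (0.7067·102.36)²) = √(0.335084 + 5232.759045) = 72.3401 km
C–G: √((0.1449·111.32)² + (-0.6913·102.36)²) = √(260.185546 + 5007.185354) = 72.5767 km
B–C: √((-0.0908·111.32)² + (0.7329·102.36)²) = √(102.168753 + 5627.946986) = 75.6975 km
B–D: √((0.6767·111.32)² + (0.1661·102.36)²) = √(5674.645661 + 289.067868) = 77.2251 km
A–F: √((-0.5489·111.32)² + (0.6423·102.36)²) = √(3733.643578 + 4322.513899) = 89.7561 km
D–F: √((-0.8195·111.32)² + (0.1526·102.36)²) = √(8322.318091 + 243.988649) = 92.5543 km
C–D: √((0.7675·111.32)² + (-0.5668·102.36)²) = √(7299.668932 + 3366.047479) = 103.2750 km
A–C: √((-0.4969·111.32)² + (1.0565·102.36)²) = √(3059.739047 + 11694.981986) = 121.4690 km
Closest pair: B–G at 7.3757 km.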